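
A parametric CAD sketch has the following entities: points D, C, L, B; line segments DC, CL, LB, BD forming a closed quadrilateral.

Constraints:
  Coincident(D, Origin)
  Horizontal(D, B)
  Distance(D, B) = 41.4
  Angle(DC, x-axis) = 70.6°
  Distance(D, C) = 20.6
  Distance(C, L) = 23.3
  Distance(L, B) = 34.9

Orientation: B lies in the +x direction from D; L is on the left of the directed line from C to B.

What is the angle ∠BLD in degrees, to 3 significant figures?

65.1°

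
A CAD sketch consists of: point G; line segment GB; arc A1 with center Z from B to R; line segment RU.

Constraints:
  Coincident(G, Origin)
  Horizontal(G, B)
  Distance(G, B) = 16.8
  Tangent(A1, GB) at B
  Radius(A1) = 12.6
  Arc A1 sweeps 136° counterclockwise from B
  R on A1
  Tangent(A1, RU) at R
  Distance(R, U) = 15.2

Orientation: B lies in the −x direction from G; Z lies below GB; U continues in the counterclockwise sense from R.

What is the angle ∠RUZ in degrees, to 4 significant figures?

39.66°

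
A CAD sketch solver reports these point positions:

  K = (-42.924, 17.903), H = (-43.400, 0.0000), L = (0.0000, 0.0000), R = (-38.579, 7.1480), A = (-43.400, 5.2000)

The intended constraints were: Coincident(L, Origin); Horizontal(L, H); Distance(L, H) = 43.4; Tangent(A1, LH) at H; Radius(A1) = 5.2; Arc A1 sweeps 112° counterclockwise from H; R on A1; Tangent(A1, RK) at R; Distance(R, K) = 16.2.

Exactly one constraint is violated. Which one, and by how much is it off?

Distance(R, K) = 16.2 — off by 4.60.

L = (0.00, 0.00) ✓; L.y = 0.00, H.y = 0.00 ✓; |LH| = 43.40 ✓; ∠(AH, HL) = 90.00° ✓; |AH| = 5.200 ✓; bearing(A→R) − bearing(A→H) = 112.0° ✓; |AR| = 5.200 ✓; ∠(AR, RK) = 90.00° ✓; |RK| = 11.60 ✗.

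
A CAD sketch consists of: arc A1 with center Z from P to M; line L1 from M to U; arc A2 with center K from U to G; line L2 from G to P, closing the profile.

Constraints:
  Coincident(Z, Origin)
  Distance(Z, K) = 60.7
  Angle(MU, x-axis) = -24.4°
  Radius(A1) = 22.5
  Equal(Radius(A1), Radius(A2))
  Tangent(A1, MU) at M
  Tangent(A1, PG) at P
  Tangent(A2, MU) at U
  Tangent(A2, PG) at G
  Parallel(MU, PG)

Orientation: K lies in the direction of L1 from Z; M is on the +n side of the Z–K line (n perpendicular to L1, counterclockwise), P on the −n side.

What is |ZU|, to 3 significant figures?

64.7

The slot axis is L1's direction at -24.4°, so u = (cos -24.4°, sin -24.4°) = (0.911, -0.413) and n = (−sin -24.4°, cos -24.4°) = (0.413, 0.911). Z is at the origin and K lies 60.7 along u from Z, so K = 60.7·u = (55.3, -25.1). Tangency of A1 to both parallel lines with radius 22.5 puts M and P at Z ± 22.5·n: M = (9.29, 20.5), P = (-9.29, -20.5). Equal radii place U and G the same way about K: U = K + 22.5·n = (64.6, -4.59), G = K − 22.5·n = (46.0, -45.6). Then |ZU| = |U − Z| = 64.7.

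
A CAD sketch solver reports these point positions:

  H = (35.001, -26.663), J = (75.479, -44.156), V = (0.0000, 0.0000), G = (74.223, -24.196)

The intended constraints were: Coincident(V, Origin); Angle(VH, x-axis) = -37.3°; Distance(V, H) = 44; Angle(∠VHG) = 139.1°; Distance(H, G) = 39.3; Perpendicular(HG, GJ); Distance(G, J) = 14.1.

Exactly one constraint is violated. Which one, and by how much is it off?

Distance(G, J) = 14.1 — off by 5.90.

V = (0.00, 0.00) ✓; VH at -37.30° ✓; |VH| = 44.00 ✓; ∠VHG = 139.1° ✓; |HG| = 39.30 ✓; ∠(HG, GJ) = 90.00° ✓; |GJ| = 20.00 ✗.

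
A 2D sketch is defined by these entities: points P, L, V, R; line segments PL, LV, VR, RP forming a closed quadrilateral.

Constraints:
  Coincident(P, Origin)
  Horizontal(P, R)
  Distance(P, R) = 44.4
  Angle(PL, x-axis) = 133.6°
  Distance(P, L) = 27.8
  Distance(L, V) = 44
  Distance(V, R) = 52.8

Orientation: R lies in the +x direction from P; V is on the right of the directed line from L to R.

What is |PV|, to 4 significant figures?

21.53

Checks: |LV| = 44.00 ✓; |VR| = 52.80 ✓.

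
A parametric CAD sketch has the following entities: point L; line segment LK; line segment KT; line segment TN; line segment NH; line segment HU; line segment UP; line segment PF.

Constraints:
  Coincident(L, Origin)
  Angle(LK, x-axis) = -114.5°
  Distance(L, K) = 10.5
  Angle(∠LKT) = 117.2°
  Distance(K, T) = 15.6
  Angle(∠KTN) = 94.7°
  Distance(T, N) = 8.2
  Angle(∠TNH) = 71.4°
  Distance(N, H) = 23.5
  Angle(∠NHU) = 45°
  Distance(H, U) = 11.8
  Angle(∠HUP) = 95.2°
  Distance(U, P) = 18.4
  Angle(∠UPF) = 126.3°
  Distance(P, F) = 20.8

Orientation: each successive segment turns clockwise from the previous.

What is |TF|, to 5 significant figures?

31.969

∠HUP = 95.2° gives UP at 129.00° from the x-axis; with |UP| = 18.4, P = (-19.326, 1.0129). ∠UPF = 126.3° gives PF at 75.300° from the x-axis; with |PF| = 20.8, F = (-14.048, 21.132). Then |TF| = |F − T| = 31.969.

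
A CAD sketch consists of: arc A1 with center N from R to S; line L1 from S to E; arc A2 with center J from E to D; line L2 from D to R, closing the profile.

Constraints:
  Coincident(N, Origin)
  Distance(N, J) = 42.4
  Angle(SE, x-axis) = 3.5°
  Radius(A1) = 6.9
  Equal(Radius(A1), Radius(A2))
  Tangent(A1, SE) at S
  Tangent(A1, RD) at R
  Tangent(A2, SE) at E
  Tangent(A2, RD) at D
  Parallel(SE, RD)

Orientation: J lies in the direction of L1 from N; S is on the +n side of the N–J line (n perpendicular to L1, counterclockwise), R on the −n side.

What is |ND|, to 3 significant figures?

43.0

The slot axis is L1's direction at 3.5°, so u = (cos 3.5°, sin 3.5°) = (0.998, 0.0610) and n = (−sin 3.5°, cos 3.5°) = (-0.0610, 0.998). N is at the origin and J lies 42.4 along u from N, so J = 42.4·u = (42.3, 2.59). Tangency of A1 to both parallel lines with radius 6.9 puts S and R at N ± 6.9·n: S = (-0.421, 6.89), R = (0.421, -6.89). Equal radii place E and D the same way about J: E = J + 6.9·n = (41.9, 9.48), D = J − 6.9·n = (42.7, -4.30). Then |ND| = |D − N| = 43.0.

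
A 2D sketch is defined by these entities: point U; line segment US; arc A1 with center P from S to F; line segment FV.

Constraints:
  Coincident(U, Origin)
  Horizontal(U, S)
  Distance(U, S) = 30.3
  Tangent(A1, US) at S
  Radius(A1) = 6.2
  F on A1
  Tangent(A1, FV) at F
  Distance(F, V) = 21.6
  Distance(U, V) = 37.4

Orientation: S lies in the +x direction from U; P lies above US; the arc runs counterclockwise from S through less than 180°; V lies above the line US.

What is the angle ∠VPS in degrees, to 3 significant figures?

166°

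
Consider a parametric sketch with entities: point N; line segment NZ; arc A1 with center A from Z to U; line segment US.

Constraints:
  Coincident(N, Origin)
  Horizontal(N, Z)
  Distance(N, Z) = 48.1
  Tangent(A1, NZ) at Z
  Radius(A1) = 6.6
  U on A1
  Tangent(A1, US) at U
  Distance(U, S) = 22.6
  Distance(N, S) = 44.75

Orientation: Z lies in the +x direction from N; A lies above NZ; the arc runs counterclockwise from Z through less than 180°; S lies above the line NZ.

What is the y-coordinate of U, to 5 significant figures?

11.468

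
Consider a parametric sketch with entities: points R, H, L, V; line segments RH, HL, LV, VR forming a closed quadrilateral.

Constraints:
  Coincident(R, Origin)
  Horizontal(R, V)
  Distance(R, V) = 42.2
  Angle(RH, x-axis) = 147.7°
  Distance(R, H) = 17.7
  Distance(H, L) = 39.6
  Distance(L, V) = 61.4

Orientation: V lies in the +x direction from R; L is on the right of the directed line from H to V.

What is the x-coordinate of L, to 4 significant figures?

-11.38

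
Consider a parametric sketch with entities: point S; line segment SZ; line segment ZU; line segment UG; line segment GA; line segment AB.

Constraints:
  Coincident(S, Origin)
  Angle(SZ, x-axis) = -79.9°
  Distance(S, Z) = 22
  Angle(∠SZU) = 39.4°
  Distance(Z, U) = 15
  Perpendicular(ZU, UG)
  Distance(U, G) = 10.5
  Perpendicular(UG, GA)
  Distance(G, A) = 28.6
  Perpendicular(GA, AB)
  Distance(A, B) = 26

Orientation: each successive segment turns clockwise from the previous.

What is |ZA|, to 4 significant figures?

17.18

S is at the origin; SZ runs at -79.9° with length 22.0, so Z = (3.858, -21.66). ∠SZU = 39.4° gives ZU at 139.5° from the x-axis; with |ZU| = 15.0, U = (-7.548, -11.92). The perpendicularity gives UG at right angles to ZU, so UG runs at 49.50°; with |UG| = 10.5, G = (-0.7288, -3.933). UG is perpendicular to GA, so GA runs at -40.50°; with |GA| = 28.6, A = (21.02, -22.51). Then |ZA| = |A − Z| = 17.18.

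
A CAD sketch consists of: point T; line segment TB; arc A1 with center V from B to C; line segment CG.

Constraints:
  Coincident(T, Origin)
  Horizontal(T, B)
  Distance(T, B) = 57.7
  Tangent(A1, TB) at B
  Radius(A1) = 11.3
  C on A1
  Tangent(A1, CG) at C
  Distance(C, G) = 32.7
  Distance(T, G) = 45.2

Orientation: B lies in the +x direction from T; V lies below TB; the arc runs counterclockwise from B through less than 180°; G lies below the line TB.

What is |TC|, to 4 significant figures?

48.40

T is at the origin; TB is horizontal with |TB| = 57.7 and B on the +x side, so B = (57.70, 0.000). The tangent condition forces VB to be normal to TB, so V = B + (0, -11.3) = (57.70, -11.30). Since VC ⟂ CG (tangency), |VG| = √(11.3² + 32.7²) = 34.60 regardless of where C sits on A1. So G lies on both circle(T, 45.2) and circle(V, 34.60); the below-TB intersection is G = (30.81, -33.07). C is the foot of the tangent from G: C = (48.11, -5.322).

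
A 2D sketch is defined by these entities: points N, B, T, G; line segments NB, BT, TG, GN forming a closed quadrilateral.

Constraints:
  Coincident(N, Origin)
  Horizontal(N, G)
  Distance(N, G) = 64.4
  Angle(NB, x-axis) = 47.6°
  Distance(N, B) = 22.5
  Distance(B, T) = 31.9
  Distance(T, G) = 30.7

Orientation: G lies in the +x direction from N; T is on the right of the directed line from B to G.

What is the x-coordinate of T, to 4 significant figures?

34.89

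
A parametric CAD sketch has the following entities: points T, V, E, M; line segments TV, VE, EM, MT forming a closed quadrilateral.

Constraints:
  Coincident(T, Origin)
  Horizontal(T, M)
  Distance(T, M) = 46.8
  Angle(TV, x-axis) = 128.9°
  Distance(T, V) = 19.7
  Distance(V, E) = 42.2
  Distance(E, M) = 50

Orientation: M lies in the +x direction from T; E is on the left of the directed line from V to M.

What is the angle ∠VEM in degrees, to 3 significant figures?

82.6°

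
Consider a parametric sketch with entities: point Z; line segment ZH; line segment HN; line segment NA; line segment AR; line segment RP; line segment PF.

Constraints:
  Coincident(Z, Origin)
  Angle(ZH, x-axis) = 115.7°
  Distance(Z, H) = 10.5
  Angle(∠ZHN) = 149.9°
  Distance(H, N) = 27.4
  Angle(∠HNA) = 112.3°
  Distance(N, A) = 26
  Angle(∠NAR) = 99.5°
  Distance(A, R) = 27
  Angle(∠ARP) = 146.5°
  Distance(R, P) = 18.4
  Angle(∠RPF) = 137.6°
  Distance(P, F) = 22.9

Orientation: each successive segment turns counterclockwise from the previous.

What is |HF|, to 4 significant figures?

29.94

∠ARP = 146.5° gives RP at -32.50° from the x-axis; with |RP| = 18.4, P = (-22.40, -24.04). ∠RPF = 137.6° gives PF at 9.900° from the x-axis; with |PF| = 22.9, F = (0.1628, -20.10). Then |HF| = |F − H| = 29.94.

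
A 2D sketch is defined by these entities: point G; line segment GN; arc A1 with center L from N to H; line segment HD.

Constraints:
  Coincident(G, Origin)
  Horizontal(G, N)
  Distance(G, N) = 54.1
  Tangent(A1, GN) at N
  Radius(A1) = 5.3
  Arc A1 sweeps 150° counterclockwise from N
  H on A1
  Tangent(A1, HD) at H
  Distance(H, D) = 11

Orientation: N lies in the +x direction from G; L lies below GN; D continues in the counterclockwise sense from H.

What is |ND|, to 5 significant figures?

16.856

G is at the origin; G and N share the same y with |GN| = 54.1 and N on the +x side, so N = (54.100, 0.0000). The tangent condition forces LN to be normal to GN, so L = N + (0, -5.3) = (54.100, -5.3000). On A1, N sits at bearing 90° from L; a 150° counterclockwise sweep puts H at bearing 240°, so H = L + 5.3·(cos 240°, sin 240°) = (51.450, -9.8899). A1 meets HD tangentially, so LH is at right angles to HD, so HD runs along (−sin 240°, cos 240°); with |HD| = 11.0, D = (60.976, -15.390). Then |ND| = |D − N| = 16.856.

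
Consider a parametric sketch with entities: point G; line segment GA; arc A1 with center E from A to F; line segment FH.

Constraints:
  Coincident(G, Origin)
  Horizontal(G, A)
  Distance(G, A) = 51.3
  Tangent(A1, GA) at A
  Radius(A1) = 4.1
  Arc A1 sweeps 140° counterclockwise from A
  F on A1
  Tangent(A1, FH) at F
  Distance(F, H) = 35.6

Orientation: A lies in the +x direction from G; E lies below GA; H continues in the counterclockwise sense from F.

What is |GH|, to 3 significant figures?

81.7

G is at the origin; GA is horizontal with |GA| = 51.3 and A on the +x side, so A = (51.3, 0.00). The tangent condition forces EA to be normal to GA, so E = A + (0, -4.1) = (51.3, -4.10). On A1, A sits at bearing 90° from E; a 140° counterclockwise sweep puts F at bearing 230°, so F = E + 4.1·(cos 230°, sin 230°) = (48.7, -7.24). Tangency of A1 to FH means the radius EF is perpendicular to FH, so FH runs along (−sin 230°, cos 230°); with |FH| = 35.6, H = (75.9, -30.1). Then |GH| = |H − G| = 81.7.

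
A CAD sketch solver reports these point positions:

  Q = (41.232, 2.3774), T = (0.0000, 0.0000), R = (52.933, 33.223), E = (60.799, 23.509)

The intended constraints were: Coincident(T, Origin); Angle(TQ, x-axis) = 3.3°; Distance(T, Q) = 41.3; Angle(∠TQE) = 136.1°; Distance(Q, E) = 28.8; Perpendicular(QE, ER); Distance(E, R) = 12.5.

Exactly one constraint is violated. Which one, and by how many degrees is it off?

Perpendicular(QE, ER) — off by 8.20°.

T = (0.00, 0.00) ✓; TQ at 3.300° ✓; |TQ| = 41.30 ✓; ∠TQE = 136.1° ✓; |QE| = 28.80 ✓; ∠(QE, ER) = 81.80° ✗; |ER| = 12.50 ✓.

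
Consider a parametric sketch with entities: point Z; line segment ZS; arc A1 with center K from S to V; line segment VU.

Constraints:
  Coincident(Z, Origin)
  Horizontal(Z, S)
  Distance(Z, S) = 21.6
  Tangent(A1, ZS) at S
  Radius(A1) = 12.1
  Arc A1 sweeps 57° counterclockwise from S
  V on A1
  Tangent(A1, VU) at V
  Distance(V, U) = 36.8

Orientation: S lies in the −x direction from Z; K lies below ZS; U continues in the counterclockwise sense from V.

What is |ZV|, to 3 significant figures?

32.2

Z is at the origin; Z and S share the same y with |ZS| = 21.6 and S on the −x side, so S = (-21.6, 0.00). Tangency of A1 to ZS means the radius KS is perpendicular to ZS, so K = S + (0, -12.1) = (-21.6, -12.1). On A1, S sits at bearing 90° from K; a 57° counterclockwise sweep puts V at bearing 147°, so V = K + 12.1·(cos 147°, sin 147°) = (-31.7, -5.51). Then |ZV| = |V − Z| = 32.2.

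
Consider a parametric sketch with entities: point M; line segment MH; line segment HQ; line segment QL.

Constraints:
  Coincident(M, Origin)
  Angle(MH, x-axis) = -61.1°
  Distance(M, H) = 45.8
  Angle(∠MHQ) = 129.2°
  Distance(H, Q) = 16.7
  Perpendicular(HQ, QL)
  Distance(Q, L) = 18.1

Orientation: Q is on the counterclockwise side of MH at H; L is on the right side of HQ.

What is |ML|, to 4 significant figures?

70.40

M is at the origin; MH runs at -61.1° with length 45.8, so H = 45.8·(cos -61.1°, sin -61.1°) = (22.13, -40.10). ∠MHQ = 129.2°, so HQ runs at -61.1° + (180° − 129.2°) = -10.30° from the x-axis; with |HQ| = 16.7, Q = H + 16.7·(cos -10.30°, sin -10.30°) = (38.57, -43.08). HQ ⟂ QL; with |QL| = 18.1 on the right of HQ, L = Q + 18.1·(-0.1788, -0.9839) = (35.33, -60.89). Then |ML| = |L − M| = 70.40.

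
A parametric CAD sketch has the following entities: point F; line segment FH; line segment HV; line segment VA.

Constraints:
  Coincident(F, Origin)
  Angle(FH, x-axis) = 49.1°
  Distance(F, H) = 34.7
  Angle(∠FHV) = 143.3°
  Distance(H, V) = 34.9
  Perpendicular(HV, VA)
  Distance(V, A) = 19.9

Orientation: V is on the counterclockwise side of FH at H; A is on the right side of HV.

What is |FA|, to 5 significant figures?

74.736

F is at the origin; FH runs at 49.1° with length 34.7, so H = 34.7·(cos 49.1°, sin 49.1°) = (22.720, 26.228). ∠FHV = 143.3°, so HV runs at 49.1° + (180° − 143.3°) = 85.800° from the x-axis; with |HV| = 34.9, V = H + 34.9·(cos 85.800°, sin 85.800°) = (25.276, 61.034). The perpendicularity gives VA at right angles to HV; with |VA| = 19.9 on the right of HV, A = V + 19.9·(0.99731, -0.073238) = (45.122, 59.577). Then |FA| = |A − F| = 74.736.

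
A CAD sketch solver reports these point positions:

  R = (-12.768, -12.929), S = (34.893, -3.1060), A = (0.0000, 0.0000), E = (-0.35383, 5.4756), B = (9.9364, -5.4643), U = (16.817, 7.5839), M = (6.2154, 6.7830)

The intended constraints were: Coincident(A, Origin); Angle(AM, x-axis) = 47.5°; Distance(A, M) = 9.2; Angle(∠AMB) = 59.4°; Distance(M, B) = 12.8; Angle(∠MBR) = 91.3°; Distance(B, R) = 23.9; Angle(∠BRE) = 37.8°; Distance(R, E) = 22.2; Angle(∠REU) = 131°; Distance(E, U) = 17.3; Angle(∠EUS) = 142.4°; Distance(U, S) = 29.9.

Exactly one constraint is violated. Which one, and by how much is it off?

Distance(U, S) = 29.9 — off by 8.90.

A = (0.00, 0.00) ✓; AM at 47.50° ✓; |AM| = 9.200 ✓; ∠AMB = 59.40° ✓; |MB| = 12.80 ✓; ∠MBR = 91.30° ✓; |BR| = 23.90 ✓; ∠BRE = 37.80° ✓; |RE| = 22.20 ✓; ∠REU = 131.0° ✓; |EU| = 17.30 ✓; ∠EUS = 142.4° ✓; |US| = 21.00 ✗.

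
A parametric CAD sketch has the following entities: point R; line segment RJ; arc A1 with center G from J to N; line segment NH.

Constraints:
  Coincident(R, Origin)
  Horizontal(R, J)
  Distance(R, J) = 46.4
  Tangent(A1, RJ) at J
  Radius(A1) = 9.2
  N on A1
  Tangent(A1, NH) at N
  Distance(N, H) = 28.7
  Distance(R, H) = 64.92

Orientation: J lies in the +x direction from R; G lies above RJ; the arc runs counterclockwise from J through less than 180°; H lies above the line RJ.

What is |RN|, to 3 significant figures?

56.5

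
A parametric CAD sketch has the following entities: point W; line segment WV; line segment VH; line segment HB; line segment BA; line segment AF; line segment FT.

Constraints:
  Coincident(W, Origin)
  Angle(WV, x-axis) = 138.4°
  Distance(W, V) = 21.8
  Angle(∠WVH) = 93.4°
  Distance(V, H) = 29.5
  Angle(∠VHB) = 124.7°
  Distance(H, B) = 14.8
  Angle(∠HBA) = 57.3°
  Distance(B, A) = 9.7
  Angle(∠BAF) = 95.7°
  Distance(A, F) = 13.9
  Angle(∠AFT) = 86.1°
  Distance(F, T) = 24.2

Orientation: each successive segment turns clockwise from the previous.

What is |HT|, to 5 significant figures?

21.211

W is at the origin; WV runs at 138.4° with length 21.8, so V = (-16.302, 14.474). ∠WVH = 93.4° gives VH at 51.800° from the x-axis; with |VH| = 29.5, H = (1.9410, 37.656). ∠VHB = 124.7° gives HB at -3.5000° from the x-axis; with |HB| = 14.8, B = (16.713, 36.753). ∠HBA = 57.3° gives BA at -126.20° from the x-axis; with |BA| = 9.7, A = (10.985, 28.925). ∠BAF = 95.7° gives AF at 149.50° from the x-axis; with |AF| = 13.9, F = (-0.99208, 35.980). ∠AFT = 86.1° gives FT at 55.600° from the x-axis; with |FT| = 24.2, T = (12.680, 55.948). Then |HT| = |T − H| = 21.211.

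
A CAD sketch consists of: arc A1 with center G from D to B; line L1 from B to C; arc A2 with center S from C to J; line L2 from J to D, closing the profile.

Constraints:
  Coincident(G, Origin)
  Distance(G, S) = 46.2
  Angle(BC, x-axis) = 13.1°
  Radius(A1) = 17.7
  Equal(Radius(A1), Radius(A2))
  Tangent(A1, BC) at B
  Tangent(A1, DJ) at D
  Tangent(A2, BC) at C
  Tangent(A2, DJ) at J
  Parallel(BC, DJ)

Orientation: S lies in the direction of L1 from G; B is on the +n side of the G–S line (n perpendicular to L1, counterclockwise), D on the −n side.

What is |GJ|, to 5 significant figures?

49.475

Tangency of A1 to both parallel lines with radius 17.7 puts B and D at G ± 17.7·n: B = (-4.0117, 17.239), D = (4.0117, -17.239). Equal radii place C and J the same way about S: C = S + 17.7·n = (40.986, 27.711), J = S − 17.7·n = (49.009, -6.7681). Then |GJ| = |J − G| = 49.475.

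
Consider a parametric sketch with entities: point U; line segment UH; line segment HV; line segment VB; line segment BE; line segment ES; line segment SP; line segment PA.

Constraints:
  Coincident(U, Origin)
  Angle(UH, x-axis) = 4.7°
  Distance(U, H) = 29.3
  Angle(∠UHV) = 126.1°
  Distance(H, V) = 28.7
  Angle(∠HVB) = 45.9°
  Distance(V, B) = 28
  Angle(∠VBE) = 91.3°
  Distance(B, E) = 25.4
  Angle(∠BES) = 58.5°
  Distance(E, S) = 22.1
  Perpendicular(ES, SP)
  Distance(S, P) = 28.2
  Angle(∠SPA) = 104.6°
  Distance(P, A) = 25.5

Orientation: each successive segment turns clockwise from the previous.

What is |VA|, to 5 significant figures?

48.330

U is at the origin; UH runs at 4.7° with length 29.3, so H = (29.201, 2.4008). ∠UHV = 126.1° gives HV at -49.200° from the x-axis; with |HV| = 28.7, V = (47.955, -19.325). ∠HVB = 45.9° gives VB at 176.70° from the x-axis; with |VB| = 28.0, B = (20.001, -17.713). ∠VBE = 91.3° gives BE at 88.000° from the x-axis; with |BE| = 25.4, E = (20.888, 7.6714). ∠BES = 58.5° gives ES at -33.500° from the x-axis; with |ES| = 22.1, S = (39.316, -4.5264). ES ⟂ SP, so SP runs at -123.50°; with |SP| = 28.2, P = (23.752, -28.042). ∠SPA = 104.6° gives PA at 161.10° from the x-axis; with |PA| = 25.5, A = (-0.37340, -19.782). Then |VA| = |A − V| = 48.330.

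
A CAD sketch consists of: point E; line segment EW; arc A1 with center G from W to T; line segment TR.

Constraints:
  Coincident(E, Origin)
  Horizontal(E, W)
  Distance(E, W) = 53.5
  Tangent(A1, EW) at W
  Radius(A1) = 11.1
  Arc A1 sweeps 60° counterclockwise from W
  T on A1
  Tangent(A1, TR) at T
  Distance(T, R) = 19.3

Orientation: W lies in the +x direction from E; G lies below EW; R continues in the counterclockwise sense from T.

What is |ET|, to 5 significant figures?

44.237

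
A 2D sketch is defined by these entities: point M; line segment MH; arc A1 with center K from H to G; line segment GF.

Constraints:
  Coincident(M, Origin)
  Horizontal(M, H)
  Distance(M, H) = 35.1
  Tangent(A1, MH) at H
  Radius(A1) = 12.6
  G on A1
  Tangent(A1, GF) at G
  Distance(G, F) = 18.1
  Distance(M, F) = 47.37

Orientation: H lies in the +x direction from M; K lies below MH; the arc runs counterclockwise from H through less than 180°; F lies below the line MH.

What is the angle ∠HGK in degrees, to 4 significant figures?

31.01°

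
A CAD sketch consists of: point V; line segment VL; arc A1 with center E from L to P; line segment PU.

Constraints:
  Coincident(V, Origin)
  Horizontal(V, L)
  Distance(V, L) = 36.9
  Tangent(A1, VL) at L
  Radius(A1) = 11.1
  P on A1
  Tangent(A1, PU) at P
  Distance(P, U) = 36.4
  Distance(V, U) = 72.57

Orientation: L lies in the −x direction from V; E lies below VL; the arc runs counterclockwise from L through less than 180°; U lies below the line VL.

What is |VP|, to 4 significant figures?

47.98

V is at the origin; V and L share the same y with |VL| = 36.9 and L on the −x side, so L = (-36.90, 0.000). Since A1 is tangent to VL there, EL ⟂ VL, so E = L + (0, -11.1) = (-36.90, -11.10). Since EP ⟂ PU (tangency), |EU| = √(11.1² + 36.4²) = 38.05 regardless of where P sits on A1. So U lies on both circle(V, 72.57) and circle(E, 38.05); the below-VL intersection is U = (-59.25, -41.90). P is the foot of the tangent from U: P = (-47.39, -7.483).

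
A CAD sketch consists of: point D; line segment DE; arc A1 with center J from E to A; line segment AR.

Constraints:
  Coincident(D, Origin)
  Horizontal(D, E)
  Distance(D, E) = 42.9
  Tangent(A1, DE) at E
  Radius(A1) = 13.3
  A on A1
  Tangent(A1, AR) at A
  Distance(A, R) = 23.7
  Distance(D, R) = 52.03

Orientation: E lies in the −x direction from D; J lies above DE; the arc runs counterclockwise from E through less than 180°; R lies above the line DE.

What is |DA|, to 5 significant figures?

33.776

D is at the origin; D and E share the same y with |DE| = 42.9 and E on the −x side, so E = (-42.900, 0.0000). A1 meets DE tangentially, so JE is at right angles to DE, so J = E + (0, 13.3) = (-42.900, 13.300). Since JA ⟂ AR (tangency), |JR| = √(13.3² + 23.7²) = 27.177 regardless of where A sits on A1. So R lies on both circle(D, 52.03) and circle(J, 27.177); the above-DE intersection is R = (-34.336, 39.092). A is the foot of the tangent from R: A = (-29.841, 15.822).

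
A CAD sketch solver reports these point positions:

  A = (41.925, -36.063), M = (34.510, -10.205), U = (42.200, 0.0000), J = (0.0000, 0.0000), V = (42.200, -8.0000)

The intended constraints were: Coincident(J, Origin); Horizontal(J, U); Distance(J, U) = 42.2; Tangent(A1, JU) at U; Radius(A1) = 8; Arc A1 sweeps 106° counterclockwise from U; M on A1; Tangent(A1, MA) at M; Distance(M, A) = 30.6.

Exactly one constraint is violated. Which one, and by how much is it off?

Distance(M, A) = 30.6 — off by 3.70.

J = (0.00, 0.00) ✓; J.y = 0.00, U.y = 0.00 ✓; |JU| = 42.20 ✓; ∠(VU, UJ) = 90.00° ✓; |VU| = 8.000 ✓; bearing(V→M) − bearing(V→U) = 106.0° ✓; |VM| = 8.000 ✓; ∠(VM, MA) = 90.00° ✓; |MA| = 26.90 ✗.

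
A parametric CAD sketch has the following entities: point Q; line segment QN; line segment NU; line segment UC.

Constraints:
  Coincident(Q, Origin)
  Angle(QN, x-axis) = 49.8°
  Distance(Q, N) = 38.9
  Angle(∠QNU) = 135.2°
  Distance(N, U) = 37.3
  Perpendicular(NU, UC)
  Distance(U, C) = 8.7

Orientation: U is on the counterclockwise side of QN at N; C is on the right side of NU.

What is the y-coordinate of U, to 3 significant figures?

66.9

Q is at the origin; QN runs at 49.8° with length 38.9, so N = 38.9·(cos 49.8°, sin 49.8°) = (25.1, 29.7). ∠QNU = 135.2°, so NU runs at 49.8° + (180° − 135.2°) = 94.6° from the x-axis; with |NU| = 37.3, U = N + 37.3·(cos 94.6°, sin 94.6°) = (22.1, 66.9). So U.y = 66.9.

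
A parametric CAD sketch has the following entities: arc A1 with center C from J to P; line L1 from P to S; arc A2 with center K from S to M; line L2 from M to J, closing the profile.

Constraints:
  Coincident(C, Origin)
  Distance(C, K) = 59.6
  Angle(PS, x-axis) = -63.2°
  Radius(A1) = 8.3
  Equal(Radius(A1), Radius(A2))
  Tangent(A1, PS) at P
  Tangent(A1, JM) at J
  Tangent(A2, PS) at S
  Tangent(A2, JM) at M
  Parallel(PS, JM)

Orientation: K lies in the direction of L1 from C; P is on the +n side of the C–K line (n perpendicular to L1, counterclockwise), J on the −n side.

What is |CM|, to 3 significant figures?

60.2

Tangency of A1 to both parallel lines with radius 8.3 puts P and J at C ± 8.3·n: P = (7.41, 3.74), J = (-7.41, -3.74). Equal radii place S and M the same way about K: S = K + 8.3·n = (34.3, -49.5), M = K − 8.3·n = (19.5, -56.9). Then |CM| = |M − C| = 60.2.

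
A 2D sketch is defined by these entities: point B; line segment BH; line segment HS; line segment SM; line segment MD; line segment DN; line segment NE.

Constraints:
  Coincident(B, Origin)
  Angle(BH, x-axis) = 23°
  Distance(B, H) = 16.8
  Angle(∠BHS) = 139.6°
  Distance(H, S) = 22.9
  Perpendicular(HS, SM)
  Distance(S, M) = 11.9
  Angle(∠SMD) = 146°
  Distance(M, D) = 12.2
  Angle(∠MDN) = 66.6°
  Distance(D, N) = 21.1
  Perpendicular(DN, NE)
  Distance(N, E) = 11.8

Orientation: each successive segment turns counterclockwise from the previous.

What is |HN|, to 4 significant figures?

6.336

B is at the origin; BH runs at 23.0° with length 16.8, so H = (15.46, 6.564). ∠BHS = 139.6° gives HS at 63.40° from the x-axis; with |HS| = 22.9, S = (25.72, 27.04). HS is perpendicular to SM, so SM runs at 153.4°; with |SM| = 11.9, M = (15.08, 32.37). ∠SMD = 146.0° gives MD at -172.6° from the x-axis; with |MD| = 12.2, D = (2.979, 30.80). ∠MDN = 66.6° gives DN at -59.20° from the x-axis; with |DN| = 21.1, N = (13.78, 12.67). Then |HN| = |N − H| = 6.336.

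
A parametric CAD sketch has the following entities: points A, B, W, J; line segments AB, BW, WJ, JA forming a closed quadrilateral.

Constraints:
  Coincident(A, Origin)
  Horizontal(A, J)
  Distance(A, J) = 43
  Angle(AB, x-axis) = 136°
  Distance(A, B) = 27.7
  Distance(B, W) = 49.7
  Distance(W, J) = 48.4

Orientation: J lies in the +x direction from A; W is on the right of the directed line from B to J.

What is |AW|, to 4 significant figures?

25.51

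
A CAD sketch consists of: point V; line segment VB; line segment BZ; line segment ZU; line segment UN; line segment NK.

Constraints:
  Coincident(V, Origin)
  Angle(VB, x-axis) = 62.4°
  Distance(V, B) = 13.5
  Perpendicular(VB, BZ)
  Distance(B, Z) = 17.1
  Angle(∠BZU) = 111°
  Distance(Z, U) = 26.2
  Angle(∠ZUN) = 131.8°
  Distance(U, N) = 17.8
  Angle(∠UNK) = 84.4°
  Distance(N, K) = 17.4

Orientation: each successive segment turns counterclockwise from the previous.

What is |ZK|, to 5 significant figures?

33.638

V is at the origin; VB runs at 62.4° with length 13.5, so B = (6.2545, 11.964). VB ⟂ BZ, so BZ runs at 152.40°; with |BZ| = 17.1, Z = (-8.8996, 19.886). ∠BZU = 111.0° gives ZU at -138.60° from the x-axis; with |ZU| = 26.2, U = (-28.552, 2.5597). ∠ZUN = 131.8° gives UN at -90.400° from the x-axis; with |UN| = 17.8, N = (-28.677, -15.240). ∠UNK = 84.4° gives NK at 5.2000° from the x-axis; with |NK| = 17.4, K = (-11.348, -13.663). Then |ZK| = |K − Z| = 33.638.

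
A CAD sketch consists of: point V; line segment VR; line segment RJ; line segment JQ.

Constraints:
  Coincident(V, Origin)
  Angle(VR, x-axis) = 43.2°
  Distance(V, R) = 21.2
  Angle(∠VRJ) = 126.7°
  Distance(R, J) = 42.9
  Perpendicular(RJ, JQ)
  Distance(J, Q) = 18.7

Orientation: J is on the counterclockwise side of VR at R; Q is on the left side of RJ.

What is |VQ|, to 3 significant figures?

55.6

∠VRJ = 126.7°, so RJ runs at 43.2° + (180° − 126.7°) = 96.5° from the x-axis; with |RJ| = 42.9, J = R + 42.9·(cos 96.5°, sin 96.5°) = (10.6, 57.1). RJ is perpendicular to JQ; with |JQ| = 18.7 on the left of RJ, Q = J + 18.7·(-0.994, -0.113) = (-7.98, 55.0). Then |VQ| = |Q − V| = 55.6.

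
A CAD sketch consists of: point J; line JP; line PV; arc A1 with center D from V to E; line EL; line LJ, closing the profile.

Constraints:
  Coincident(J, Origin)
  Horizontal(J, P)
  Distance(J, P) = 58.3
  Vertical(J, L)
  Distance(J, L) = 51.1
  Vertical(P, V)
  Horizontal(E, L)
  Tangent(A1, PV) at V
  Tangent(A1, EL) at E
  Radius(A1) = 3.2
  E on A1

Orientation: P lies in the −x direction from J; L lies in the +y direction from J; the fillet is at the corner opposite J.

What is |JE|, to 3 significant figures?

75.1

J is at the origin; J and P share the same y with |JP| = 58.3 and P on the −x side, so P = (-58.3, 0.00). J and L share the same x with |JL| = 51.1 and L on the +y side, so L = (0.00, 51.1). The virtual corner opposite J is at (-58.3, 51.1). A1 meets PV tangentially, so DV is at right angles to PV and since A1 is tangent to EL there, DE ⟂ EL, with radius 3.2, so the center D sits 3.2 in from both sides at D = (-55.1, 47.9). That places the tangent points at V = (-58.3, 47.9) on PV and E = (-55.1, 51.1) on EL. Then |JE| = |E − J| = 75.1.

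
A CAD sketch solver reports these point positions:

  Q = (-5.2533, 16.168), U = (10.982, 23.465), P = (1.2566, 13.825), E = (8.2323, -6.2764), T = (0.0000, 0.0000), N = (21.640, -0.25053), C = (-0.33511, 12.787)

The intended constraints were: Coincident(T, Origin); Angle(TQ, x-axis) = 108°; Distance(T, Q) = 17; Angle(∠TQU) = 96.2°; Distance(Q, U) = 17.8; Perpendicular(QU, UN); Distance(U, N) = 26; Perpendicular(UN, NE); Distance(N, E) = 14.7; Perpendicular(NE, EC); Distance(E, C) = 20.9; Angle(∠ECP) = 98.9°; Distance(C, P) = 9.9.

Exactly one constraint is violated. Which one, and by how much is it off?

Distance(C, P) = 9.9 — off by 8.00.

T = (0.00, 0.00) ✓; TQ at 108.0° ✓; |TQ| = 17.00 ✓; ∠TQU = 96.20° ✓; |QU| = 17.80 ✓; ∠(QU, UN) = 90.00° ✓; |UN| = 26.00 ✓; ∠(UN, NE) = 90.00° ✓; |NE| = 14.70 ✓; ∠(NE, EC) = 90.00° ✓; |EC| = 20.90 ✓; ∠ECP = 98.91° ✓; |CP| = 1.900 ✗.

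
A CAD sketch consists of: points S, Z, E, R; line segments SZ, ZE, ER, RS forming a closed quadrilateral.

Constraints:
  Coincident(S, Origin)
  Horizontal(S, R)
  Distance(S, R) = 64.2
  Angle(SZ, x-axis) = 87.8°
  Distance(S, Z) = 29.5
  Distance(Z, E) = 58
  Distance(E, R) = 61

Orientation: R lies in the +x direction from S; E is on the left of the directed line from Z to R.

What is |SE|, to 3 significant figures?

78.2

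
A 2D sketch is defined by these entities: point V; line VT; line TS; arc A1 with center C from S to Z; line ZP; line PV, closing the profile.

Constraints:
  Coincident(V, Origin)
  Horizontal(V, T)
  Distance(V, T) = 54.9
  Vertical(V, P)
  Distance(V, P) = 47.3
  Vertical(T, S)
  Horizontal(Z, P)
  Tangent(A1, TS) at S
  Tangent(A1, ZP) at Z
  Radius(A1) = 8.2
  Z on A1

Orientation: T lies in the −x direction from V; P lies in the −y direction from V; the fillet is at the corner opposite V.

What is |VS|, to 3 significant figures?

67.4

V is at the origin; V and T share the same y with |VT| = 54.9 and T on the −x side, so T = (-54.9, 0.00). V and P share the same x with |VP| = 47.3 and P on the −y side, so P = (0.00, -47.3). The virtual corner opposite V is at (-54.9, -47.3). A1 meets TS tangentially, so CS is at right angles to TS and A1 meets ZP tangentially, so CZ is at right angles to ZP, with radius 8.2, so the center C sits 8.2 in from both sides at C = (-46.7, -39.1). That places the tangent points at S = (-54.9, -39.1) on TS and Z = (-46.7, -47.3) on ZP. Then |VS| = |S − V| = 67.4.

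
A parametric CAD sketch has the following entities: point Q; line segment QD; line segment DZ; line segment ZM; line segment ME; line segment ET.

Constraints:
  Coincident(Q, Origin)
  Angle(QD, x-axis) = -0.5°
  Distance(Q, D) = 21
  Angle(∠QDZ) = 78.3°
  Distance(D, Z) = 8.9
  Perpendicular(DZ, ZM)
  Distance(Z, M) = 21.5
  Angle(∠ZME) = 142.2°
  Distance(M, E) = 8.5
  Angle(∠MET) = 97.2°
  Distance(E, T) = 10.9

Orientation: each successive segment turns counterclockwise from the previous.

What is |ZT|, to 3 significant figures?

27.0

Q is at the origin; QD runs at -0.5° with length 21.0, so D = (21.0, -0.183). ∠QDZ = 78.3° gives DZ at 101° from the x-axis; with |DZ| = 8.9, Z = (19.3, 8.55). The perpendicularity gives ZM at right angles to DZ, so ZM runs at -169°; with |ZM| = 21.5, M = (-1.82, 4.37). ∠ZME = 142.2° gives ME at -131° from the x-axis; with |ME| = 8.5, E = (-7.40, -2.04). ∠MET = 97.2° gives ET at -48.2° from the x-axis; with |ET| = 10.9, T = (-0.131, -10.2). Then |ZT| = |T − Z| = 27.0.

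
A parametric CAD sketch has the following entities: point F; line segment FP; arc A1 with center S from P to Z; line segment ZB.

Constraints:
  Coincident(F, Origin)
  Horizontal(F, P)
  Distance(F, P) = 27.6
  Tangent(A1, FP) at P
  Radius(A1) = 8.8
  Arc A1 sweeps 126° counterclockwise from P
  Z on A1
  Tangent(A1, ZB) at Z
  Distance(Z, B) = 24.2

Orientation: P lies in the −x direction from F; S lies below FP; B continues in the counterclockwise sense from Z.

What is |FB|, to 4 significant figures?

39.32

F is at the origin; F and P share the same y with |FP| = 27.6 and P on the −x side, so P = (-27.60, 0.000). Since A1 is tangent to FP there, SP ⟂ FP, so S = P + (0, -8.8) = (-27.60, -8.800). On A1, P sits at bearing 90° from S; a 126° counterclockwise sweep puts Z at bearing 216°, so Z = S + 8.8·(cos 216°, sin 216°) = (-34.72, -13.97). A1 meets ZB tangentially, so SZ is at right angles to ZB, so ZB runs along (−sin 216°, cos 216°); with |ZB| = 24.2, B = (-20.49, -33.55). Then |FB| = |B − F| = 39.32.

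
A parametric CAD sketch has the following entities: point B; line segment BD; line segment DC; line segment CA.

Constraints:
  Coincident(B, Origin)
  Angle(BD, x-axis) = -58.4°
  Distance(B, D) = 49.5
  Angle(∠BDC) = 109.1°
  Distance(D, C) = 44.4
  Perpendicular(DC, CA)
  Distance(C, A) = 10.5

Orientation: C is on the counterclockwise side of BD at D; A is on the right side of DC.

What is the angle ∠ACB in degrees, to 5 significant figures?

127.66°

B is at the origin; BD runs at -58.4° with length 49.5, so D = 49.5·(cos -58.4°, sin -58.4°) = (25.937, -42.160). ∠BDC = 109.1°, so DC runs at -58.4° + (180° − 109.1°) = 12.500° from the x-axis; with |DC| = 44.4, C = D + 44.4·(cos 12.500°, sin 12.500°) = (69.285, -32.551). DC ⟂ CA; with |CA| = 10.5 on the right of DC, A = C + 10.5·(0.21644, -0.97630) = (71.557, -42.802). Then cos ∠ACB = CA·CB / (|CA||CB|), giving 127.66°.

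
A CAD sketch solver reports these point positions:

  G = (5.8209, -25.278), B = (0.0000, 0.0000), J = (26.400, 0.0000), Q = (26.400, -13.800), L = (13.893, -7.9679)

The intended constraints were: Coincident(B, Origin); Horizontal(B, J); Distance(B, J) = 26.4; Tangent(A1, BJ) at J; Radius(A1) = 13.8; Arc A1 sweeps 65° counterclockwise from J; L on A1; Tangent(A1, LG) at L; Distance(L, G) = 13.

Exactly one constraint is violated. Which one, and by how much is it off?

Distance(L, G) = 13 — off by 6.10.

B = (0.00, 0.00) ✓; B.y = 0.00, J.y = 0.00 ✓; |BJ| = 26.40 ✓; ∠(QJ, JB) = 90.00° ✓; |QJ| = 13.80 ✓; bearing(Q→L) − bearing(Q→J) = 65.00° ✓; |QL| = 13.80 ✓; ∠(QL, LG) = 90.00° ✓; |LG| = 19.10 ✗.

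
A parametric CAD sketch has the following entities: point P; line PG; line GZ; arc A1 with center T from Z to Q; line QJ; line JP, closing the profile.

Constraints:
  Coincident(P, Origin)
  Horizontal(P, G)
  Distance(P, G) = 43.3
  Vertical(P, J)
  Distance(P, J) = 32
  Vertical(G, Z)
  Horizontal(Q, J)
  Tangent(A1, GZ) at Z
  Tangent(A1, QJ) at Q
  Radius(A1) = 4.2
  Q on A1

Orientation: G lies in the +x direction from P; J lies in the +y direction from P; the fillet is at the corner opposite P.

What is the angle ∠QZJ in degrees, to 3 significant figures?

39.5°

The virtual corner opposite P is at (43.3, 32.0). A1 meets GZ tangentially, so TZ is at right angles to GZ and since A1 is tangent to QJ there, TQ ⟂ QJ, with radius 4.2, so the center T sits 4.2 in from both sides at T = (39.1, 27.8). That places the tangent points at Z = (43.3, 27.8) on GZ and Q = (39.1, 32.0) on QJ. Then cos ∠QZJ = ZQ·ZJ / (|ZQ||ZJ|), giving 39.5°.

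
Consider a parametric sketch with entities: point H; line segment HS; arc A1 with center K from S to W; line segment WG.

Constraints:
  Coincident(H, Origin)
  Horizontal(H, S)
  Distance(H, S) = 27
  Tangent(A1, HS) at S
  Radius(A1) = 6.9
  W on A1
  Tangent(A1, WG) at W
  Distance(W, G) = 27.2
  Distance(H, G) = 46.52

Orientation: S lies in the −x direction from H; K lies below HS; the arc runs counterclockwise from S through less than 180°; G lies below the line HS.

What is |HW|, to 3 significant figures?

34.7

Checks: |KW| = 6.900 ✓; ∠(KW, WG) = 90.00° ✓; |WG| = 27.20 ✓; |HG| = 46.52 ✓.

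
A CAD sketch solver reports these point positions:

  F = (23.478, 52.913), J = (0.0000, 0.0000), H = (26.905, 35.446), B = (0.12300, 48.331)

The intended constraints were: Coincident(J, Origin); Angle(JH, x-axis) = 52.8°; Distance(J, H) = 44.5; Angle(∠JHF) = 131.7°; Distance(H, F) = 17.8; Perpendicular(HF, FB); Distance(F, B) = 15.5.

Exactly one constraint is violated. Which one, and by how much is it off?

Distance(F, B) = 15.5 — off by 8.30.

J = (0.00, 0.00) ✓; JH at 52.80° ✓; |JH| = 44.50 ✓; ∠JHF = 131.7° ✓; |HF| = 17.80 ✓; ∠(HF, FB) = 90.00° ✓; |FB| = 23.80 ✗.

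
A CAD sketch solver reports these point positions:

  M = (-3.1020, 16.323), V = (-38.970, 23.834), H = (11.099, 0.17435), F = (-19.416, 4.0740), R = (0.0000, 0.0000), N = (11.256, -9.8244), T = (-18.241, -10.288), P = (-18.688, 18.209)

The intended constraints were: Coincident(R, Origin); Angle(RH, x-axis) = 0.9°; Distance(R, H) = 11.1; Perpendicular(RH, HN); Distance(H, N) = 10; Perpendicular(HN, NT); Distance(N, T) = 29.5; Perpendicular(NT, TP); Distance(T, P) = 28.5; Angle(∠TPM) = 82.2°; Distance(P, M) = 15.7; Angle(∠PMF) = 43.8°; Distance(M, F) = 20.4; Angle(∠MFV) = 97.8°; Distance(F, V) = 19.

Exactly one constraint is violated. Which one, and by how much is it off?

Distance(F, V) = 19 — off by 8.80.

R = (0.00, 0.00) ✓; RH at 0.9000° ✓; |RH| = 11.10 ✓; ∠(RH, HN) = 90.00° ✓; |HN| = 10.00 ✓; ∠(HN, NT) = 90.00° ✓; |NT| = 29.50 ✓; ∠(NT, TP) = 90.00° ✓; |TP| = 28.50 ✓; ∠TPM = 82.20° ✓; |PM| = 15.70 ✓; ∠PMF = 43.80° ✓; |MF| = 20.40 ✓; ∠MFV = 97.80° ✓; |FV| = 27.80 ✗.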